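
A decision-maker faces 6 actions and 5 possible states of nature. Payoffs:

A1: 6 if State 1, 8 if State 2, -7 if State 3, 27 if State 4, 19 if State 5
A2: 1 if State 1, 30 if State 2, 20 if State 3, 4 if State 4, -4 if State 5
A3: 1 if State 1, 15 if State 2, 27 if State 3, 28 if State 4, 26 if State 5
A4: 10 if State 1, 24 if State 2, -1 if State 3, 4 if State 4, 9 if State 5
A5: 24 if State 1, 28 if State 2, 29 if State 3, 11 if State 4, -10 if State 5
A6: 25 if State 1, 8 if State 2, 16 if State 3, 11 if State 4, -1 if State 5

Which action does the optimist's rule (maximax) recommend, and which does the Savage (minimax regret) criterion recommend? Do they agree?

Row maxima: A1=27, A2=30, A3=28, A4=24, A5=29, A6=25
Best best-case = 30 → A2.
Column bests: State 1=25, State 2=30, State 3=29, State 4=28, State 5=26.
A1 regrets: 19, 22, 36, 1, 7 → max 36
A2 regrets: 24, 0, 9, 24, 30 → max 30
A3 regrets: 24, 15, 2, 0, 0 → max 24
A4 regrets: 15, 6, 30, 24, 17 → max 30
A5 regrets: 1, 2, 0, 17, 36 → max 36
A6 regrets: 0, 22, 13, 17, 27 → max 27
Smallest max regret = 24 → A3.

maximax → A2; minimax regret → A3 (disagree)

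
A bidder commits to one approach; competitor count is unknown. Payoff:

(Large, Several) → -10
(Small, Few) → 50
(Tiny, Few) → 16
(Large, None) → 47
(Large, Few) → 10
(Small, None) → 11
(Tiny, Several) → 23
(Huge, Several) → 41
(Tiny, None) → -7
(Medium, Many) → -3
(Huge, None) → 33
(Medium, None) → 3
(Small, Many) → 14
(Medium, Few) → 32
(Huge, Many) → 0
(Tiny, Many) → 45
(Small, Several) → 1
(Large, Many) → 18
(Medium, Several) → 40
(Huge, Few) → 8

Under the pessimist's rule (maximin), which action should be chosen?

Row minima: Tiny=-7, Small=1, Medium=-3, Large=-10, Huge=0
Best worst-case = 1 → Small.

Small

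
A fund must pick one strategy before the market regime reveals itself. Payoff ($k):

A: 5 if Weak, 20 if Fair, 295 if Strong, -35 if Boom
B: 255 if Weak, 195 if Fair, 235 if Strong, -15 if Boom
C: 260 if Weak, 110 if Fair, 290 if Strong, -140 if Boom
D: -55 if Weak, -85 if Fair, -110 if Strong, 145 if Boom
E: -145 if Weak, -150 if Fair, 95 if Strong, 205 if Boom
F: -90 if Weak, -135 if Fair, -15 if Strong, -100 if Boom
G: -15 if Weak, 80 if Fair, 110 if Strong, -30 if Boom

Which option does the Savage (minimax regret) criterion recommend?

Column bests: Weak=260, Fair=195, Strong=295, Boom=205.
A regrets: 255, 175, 0, 240 → max 255
B regrets: 5, 0, 60, 220 → max 220
C regrets: 0, 85, 5, 345 → max 345
D regrets: 315, 280, 405, 60 → max 405
E regrets: 405, 345, 200, 0 → max 405
F regrets: 350, 330, 310, 305 → max 350
G regrets: 275, 115, 185, 235 → max 275
Smallest max regret = 220 → B.

B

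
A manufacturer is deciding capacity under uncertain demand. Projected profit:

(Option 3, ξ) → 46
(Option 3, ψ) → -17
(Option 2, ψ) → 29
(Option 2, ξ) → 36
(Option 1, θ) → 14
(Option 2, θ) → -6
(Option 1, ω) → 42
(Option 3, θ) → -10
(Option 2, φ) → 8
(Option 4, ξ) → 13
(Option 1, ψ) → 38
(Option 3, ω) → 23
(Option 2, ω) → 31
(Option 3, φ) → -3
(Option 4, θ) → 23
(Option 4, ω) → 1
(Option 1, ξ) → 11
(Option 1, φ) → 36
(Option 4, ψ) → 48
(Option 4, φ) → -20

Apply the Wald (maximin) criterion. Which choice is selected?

Option 1

Row minima: Option 1=11, Option 2=-6, Option 3=-17, Option 4=-20
Best worst-case = 11 → Option 1.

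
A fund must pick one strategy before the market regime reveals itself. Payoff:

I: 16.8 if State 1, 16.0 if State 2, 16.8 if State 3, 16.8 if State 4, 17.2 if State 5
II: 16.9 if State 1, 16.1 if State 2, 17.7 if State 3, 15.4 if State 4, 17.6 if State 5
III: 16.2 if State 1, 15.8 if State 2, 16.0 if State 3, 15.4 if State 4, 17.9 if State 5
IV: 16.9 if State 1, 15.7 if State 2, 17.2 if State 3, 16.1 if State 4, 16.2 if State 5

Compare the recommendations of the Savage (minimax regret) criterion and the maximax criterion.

minimax regret → I; maximax → III (disagree)

Column bests: State 1=16.9, State 2=16.1, State 3=17.7, State 4=16.8, State 5=17.9.
I regrets: 0.1, 0.1, 0.9, 0.0, 0.7 → max 0.9
II regrets: 0.0, 0.0, 0.0, 1.4, 0.3 → max 1.4
III regrets: 0.7, 0.3, 1.7, 1.4, 0.0 → max 1.7
IV regrets: 0.0, 0.4, 0.5, 0.7, 1.7 → max 1.7
Smallest max regret = 0.9 → I.
Row maxima: I=17.2, II=17.7, III=17.9, IV=17.2
Best best-case = 17.9 → III.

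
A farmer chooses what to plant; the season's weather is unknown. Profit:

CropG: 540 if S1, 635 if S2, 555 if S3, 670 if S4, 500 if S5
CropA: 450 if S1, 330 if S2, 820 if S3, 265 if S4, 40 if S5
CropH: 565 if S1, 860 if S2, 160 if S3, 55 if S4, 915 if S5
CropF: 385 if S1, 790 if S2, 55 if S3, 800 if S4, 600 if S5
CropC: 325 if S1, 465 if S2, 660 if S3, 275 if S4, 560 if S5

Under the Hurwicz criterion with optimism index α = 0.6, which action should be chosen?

CropG: 0.6·670 + 0.4·500 = 602
CropA: 0.6·820 + 0.4·40 = 508
CropH: 0.6·915 + 0.4·55 = 571
CropF: 0.6·800 + 0.4·55 = 502
CropC: 0.6·660 + 0.4·275 = 506
Highest Hurwicz score = 602 → CropG.

CropG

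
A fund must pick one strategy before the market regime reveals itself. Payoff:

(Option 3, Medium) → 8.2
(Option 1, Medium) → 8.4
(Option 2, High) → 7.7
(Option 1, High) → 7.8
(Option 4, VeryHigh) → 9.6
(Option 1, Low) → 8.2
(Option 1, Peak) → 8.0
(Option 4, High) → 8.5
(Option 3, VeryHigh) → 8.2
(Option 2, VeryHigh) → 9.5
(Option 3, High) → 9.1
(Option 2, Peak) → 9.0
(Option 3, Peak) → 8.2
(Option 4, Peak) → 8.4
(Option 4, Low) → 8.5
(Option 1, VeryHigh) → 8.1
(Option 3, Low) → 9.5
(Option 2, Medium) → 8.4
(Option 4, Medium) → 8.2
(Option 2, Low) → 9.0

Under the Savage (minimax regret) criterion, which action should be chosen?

Option 4

Column bests: Low=9.5, Medium=8.4, High=9.1, VeryHigh=9.6, Peak=9.0.
Option 1 regrets: 1.3, 0.0, 1.3, 1.5, 1.0 → max 1.5
Option 2 regrets: 0.5, 0.0, 1.4, 0.1, 0.0 → max 1.4
Option 3 regrets: 0.0, 0.2, 0.0, 1.4, 0.8 → max 1.4
Option 4 regrets: 1.0, 0.2, 0.6, 0.0, 0.6 → max 1.0
Smallest max regret = 1.0 → Option 4.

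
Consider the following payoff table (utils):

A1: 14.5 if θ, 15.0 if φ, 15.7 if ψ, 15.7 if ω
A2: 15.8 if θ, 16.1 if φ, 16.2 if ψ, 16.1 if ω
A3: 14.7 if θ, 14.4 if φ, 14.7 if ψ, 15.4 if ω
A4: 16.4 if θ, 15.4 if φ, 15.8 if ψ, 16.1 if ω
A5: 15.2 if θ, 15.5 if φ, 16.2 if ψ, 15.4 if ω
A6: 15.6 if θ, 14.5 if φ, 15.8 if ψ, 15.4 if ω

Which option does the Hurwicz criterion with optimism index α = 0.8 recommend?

A4

A1: 0.8·15.7 + 0.2·14.5 = 15.46
A2: 0.8·16.2 + 0.2·15.8 = 16.12
A3: 0.8·15.4 + 0.2·14.4 = 15.2
A4: 0.8·16.4 + 0.2·15.4 = 16.2
A5: 0.8·16.2 + 0.2·15.2 = 16
A6: 0.8·15.8 + 0.2·14.5 = 15.54
Highest Hurwicz score = 16.2 → A4.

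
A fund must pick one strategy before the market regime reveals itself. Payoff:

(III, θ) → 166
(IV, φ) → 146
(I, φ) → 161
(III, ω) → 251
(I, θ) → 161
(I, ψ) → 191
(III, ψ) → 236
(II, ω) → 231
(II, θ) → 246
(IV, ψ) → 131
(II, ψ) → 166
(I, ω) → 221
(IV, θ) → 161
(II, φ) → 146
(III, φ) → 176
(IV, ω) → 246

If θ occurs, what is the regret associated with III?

80

Best payoff under θ is 246.
Regret = 246 − 166 = 80.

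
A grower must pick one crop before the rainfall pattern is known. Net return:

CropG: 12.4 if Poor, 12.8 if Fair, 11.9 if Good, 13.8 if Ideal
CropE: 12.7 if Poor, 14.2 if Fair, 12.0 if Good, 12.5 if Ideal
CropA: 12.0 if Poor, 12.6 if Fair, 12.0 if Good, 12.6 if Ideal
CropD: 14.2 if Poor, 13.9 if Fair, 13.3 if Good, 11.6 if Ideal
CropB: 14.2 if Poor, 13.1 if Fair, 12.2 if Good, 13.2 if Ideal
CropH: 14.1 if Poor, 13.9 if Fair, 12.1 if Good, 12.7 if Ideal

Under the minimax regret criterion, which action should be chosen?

CropB

Column bests: Poor=14.2, Fair=14.2, Good=13.3, Ideal=13.8.
CropG regrets: 1.8, 1.4, 1.4, 0.0 → max 1.8
CropE regrets: 1.5, 0.0, 1.3, 1.3 → max 1.5
CropA regrets: 2.2, 1.6, 1.3, 1.2 → max 2.2
CropD regrets: 0.0, 0.3, 0.0, 2.2 → max 2.2
CropB regrets: 0.0, 1.1, 1.1, 0.6 → max 1.1
CropH regrets: 0.1, 0.3, 1.2, 1.1 → max 1.2
Smallest max regret = 1.1 → CropB.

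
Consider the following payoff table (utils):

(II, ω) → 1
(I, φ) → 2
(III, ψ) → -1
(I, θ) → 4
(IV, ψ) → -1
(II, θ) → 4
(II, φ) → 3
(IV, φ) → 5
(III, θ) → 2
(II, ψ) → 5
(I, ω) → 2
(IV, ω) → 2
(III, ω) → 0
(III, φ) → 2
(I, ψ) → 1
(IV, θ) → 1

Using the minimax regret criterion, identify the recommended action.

Column bests: θ=4, φ=5, ψ=5, ω=2.
I regrets: 0, 3, 4, 0 → max 4
II regrets: 0, 2, 0, 1 → max 2
III regrets: 2, 3, 6, 2 → max 6
IV regrets: 3, 0, 6, 0 → max 6
Smallest max regret = 2 → II.

II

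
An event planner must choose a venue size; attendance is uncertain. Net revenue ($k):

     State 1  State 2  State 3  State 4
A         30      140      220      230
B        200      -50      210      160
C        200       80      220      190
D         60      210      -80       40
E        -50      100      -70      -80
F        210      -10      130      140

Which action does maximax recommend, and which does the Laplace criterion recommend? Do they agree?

Row maxima: A=230, B=210, C=220, D=210, E=100, F=210
Best best-case = 230 → A.
Row averages: A=155, B=130, C=172.5, D=57.5, E=-25, F=117.5
Highest average = 172.5 → C.

maximax → A; laplace → C (disagree)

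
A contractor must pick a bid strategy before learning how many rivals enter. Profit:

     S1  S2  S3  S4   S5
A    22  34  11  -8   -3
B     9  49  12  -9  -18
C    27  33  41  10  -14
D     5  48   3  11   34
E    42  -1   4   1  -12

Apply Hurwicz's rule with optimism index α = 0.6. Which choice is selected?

A: 0.6·34 + 0.4·(-8) = 17.2
B: 0.6·49 + 0.4·(-18) = 22.2
C: 0.6·41 + 0.4·(-14) = 19
D: 0.6·48 + 0.4·3 = 30
E: 0.6·42 + 0.4·(-12) = 20.4
Highest Hurwicz score = 30 → D.

D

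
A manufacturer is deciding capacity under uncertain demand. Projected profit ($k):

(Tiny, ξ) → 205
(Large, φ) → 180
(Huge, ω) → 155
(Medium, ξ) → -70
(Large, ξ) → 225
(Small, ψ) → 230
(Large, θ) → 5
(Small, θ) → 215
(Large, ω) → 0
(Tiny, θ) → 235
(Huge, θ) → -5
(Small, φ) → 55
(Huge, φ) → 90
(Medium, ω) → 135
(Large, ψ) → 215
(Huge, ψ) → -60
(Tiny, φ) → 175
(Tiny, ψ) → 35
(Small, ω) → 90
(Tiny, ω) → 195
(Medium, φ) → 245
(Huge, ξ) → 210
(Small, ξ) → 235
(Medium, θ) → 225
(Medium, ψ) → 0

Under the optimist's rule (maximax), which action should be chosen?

Row maxima: Tiny=235, Small=235, Medium=245, Large=225, Huge=210
Best best-case = 245 → Medium.

Medium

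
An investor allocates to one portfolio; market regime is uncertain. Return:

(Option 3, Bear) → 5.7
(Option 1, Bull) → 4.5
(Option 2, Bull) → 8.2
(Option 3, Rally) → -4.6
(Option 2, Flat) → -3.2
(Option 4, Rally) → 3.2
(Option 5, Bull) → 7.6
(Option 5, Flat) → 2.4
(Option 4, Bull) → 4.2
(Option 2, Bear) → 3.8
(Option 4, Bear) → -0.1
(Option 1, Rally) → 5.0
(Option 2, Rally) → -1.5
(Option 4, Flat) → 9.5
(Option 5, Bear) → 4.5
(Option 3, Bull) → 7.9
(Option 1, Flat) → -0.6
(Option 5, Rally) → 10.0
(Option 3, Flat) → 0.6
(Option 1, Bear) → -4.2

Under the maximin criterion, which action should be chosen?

Option 5

Row minima: Option 1=-4.2, Option 2=-3.2, Option 3=-4.6, Option 4=-0.1, Option 5=2.4
Best worst-case = 2.4 → Option 5.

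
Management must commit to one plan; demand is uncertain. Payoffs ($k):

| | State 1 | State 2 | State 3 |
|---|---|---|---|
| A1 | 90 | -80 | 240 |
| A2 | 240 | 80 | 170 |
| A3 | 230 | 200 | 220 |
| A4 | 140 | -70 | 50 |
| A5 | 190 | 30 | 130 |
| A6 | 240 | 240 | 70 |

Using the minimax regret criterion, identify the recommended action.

A3

Column bests: State 1=240, State 2=240, State 3=240.
A1 regrets: 150, 320, 0 → max 320
A2 regrets: 0, 160, 70 → max 160
A3 regrets: 10, 40, 20 → max 40
A4 regrets: 100, 310, 190 → max 310
A5 regrets: 50, 210, 110 → max 210
A6 regrets: 0, 0, 170 → max 170
Smallest max regret = 40 → A3.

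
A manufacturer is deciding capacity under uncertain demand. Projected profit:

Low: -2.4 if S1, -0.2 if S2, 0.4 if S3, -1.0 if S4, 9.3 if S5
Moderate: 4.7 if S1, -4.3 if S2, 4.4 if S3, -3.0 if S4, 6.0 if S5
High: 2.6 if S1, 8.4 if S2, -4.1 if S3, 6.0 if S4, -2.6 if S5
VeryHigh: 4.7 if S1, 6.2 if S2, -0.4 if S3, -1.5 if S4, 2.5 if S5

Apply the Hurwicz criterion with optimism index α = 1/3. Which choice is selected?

Low

Low: 1/3·9.3 + 2/3·(-2.4) = 1.5
Moderate: 1/3·6.0 + 2/3·(-4.3) = -13/15
High: 1/3·8.4 + 2/3·(-4.1) = 1/15
VeryHigh: 1/3·6.2 + 2/3·(-1.5) = 16/15
Highest Hurwicz score = 1.5 → Low.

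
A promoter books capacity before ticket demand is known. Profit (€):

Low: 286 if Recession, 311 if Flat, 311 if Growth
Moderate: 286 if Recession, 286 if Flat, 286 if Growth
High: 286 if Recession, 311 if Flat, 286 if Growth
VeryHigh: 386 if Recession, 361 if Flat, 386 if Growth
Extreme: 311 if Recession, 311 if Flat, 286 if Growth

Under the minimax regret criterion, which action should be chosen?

VeryHigh

Column bests: Recession=386, Flat=361, Growth=386.
Low regrets: 100, 50, 75 → max 100
Moderate regrets: 100, 75, 100 → max 100
High regrets: 100, 50, 100 → max 100
VeryHigh regrets: 0, 0, 0 → max 0
Extreme regrets: 75, 50, 100 → max 100
Smallest max regret = 0 → VeryHigh.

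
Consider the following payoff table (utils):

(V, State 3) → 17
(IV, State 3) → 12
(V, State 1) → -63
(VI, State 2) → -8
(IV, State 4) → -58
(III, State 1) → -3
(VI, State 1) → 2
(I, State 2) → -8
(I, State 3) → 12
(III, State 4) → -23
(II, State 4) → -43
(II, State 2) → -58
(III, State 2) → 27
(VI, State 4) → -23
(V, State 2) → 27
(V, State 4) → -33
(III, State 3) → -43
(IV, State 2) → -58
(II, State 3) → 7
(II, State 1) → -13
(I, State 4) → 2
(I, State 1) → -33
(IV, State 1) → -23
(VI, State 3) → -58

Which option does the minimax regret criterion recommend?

Column bests: State 1=2, State 2=27, State 3=17, State 4=2.
I regrets: 35, 35, 5, 0 → max 35
II regrets: 15, 85, 10, 45 → max 85
III regrets: 5, 0, 60, 25 → max 60
IV regrets: 25, 85, 5, 60 → max 85
V regrets: 65, 0, 0, 35 → max 65
VI regrets: 0, 35, 75, 25 → max 75
Smallest max regret = 35 → I.

I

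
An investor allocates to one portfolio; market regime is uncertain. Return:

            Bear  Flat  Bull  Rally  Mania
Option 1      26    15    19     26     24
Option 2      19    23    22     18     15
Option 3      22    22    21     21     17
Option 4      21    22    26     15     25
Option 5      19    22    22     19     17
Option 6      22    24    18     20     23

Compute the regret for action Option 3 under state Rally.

5

Best payoff under Rally is 26.
Regret = 26 − 21 = 5.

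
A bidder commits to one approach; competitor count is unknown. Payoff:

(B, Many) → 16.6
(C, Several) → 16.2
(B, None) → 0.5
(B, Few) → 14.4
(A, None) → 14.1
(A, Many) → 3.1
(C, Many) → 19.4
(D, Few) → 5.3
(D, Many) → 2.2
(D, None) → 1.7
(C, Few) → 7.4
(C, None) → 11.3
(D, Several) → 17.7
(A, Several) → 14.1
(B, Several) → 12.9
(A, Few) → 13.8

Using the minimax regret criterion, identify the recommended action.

C

Column bests: None=14.1, Few=14.4, Several=17.7, Many=19.4.
A regrets: 0.0, 0.6, 3.6, 16.3 → max 16.3
B regrets: 13.6, 0.0, 4.8, 2.8 → max 13.6
C regrets: 2.8, 7.0, 1.5, 0.0 → max 7.0
D regrets: 12.4, 9.1, 0.0, 17.2 → max 17.2
Smallest max regret = 7.0 → C.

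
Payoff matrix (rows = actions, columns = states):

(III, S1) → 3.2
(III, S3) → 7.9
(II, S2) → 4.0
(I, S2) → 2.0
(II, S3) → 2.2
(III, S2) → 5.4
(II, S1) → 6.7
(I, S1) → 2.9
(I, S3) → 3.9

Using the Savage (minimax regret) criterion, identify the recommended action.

III

Column bests: S1=6.7, S2=5.4, S3=7.9.
I regrets: 3.8, 3.4, 4.0 → max 4.0
II regrets: 0.0, 1.4, 5.7 → max 5.7
III regrets: 3.5, 0.0, 0.0 → max 3.5
Smallest max regret = 3.5 → III.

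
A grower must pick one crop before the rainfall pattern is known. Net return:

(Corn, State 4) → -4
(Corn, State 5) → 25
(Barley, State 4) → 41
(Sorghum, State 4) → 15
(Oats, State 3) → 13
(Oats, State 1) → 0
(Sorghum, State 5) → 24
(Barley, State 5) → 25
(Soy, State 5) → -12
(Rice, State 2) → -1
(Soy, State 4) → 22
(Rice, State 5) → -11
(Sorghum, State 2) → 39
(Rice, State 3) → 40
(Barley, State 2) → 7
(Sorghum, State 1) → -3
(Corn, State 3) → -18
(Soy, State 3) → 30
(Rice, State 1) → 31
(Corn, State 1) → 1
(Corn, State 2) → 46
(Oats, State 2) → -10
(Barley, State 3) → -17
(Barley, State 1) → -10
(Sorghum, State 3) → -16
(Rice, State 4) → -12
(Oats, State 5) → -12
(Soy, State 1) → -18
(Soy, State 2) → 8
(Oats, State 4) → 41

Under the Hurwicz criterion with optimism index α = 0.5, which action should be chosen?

Oats

Barley: 0.5·41 + 0.5·(-17) = 12
Corn: 0.5·46 + 0.5·(-18) = 14
Soy: 0.5·30 + 0.5·(-18) = 6
Sorghum: 0.5·39 + 0.5·(-16) = 11.5
Oats: 0.5·41 + 0.5·(-12) = 14.5
Rice: 0.5·40 + 0.5·(-12) = 14
Highest Hurwicz score = 14.5 → Oats.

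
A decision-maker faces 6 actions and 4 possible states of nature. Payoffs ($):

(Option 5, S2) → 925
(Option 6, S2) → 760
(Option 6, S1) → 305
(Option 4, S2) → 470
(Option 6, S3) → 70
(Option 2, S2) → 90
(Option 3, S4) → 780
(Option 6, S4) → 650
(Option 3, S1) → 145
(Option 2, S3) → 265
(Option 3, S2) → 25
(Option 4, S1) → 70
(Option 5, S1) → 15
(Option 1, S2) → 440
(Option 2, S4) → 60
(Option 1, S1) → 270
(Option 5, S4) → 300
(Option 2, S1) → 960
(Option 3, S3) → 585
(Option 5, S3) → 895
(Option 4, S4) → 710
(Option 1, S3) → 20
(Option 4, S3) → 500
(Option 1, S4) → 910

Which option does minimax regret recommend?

Option 6

Column bests: S1=960, S2=925, S3=895, S4=910.
Option 1 regrets: 690, 485, 875, 0 → max 875
Option 2 regrets: 0, 835, 630, 850 → max 850
Option 3 regrets: 815, 900, 310, 130 → max 900
Option 4 regrets: 890, 455, 395, 200 → max 890
Option 5 regrets: 945, 0, 0, 610 → max 945
Option 6 regrets: 655, 165, 825, 260 → max 825
Smallest max regret = 825 → Option 6.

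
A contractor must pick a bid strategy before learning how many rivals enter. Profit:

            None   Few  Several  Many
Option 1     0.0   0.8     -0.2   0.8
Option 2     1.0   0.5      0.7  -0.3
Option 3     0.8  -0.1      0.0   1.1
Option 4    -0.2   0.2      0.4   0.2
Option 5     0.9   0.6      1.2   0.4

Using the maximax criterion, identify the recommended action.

Option 5

Row maxima: Option 1=0.8, Option 2=1.0, Option 3=1.1, Option 4=0.4, Option 5=1.2
Best best-case = 1.2 → Option 5.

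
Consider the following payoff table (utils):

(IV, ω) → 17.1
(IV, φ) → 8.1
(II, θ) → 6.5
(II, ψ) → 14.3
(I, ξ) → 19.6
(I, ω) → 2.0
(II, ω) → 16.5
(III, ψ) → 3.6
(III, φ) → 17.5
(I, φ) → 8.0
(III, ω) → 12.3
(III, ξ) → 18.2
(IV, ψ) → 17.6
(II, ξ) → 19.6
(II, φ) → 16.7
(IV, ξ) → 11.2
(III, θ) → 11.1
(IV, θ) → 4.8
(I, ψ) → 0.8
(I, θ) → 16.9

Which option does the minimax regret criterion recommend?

II

Column bests: θ=16.9, φ=17.5, ψ=17.6, ω=17.1, ξ=19.6.
I regrets: 0.0, 9.5, 16.8, 15.1, 0.0 → max 16.8
II regrets: 10.4, 0.8, 3.3, 0.6, 0.0 → max 10.4
III regrets: 5.8, 0.0, 14.0, 4.8, 1.4 → max 14.0
IV regrets: 12.1, 9.4, 0.0, 0.0, 8.4 → max 12.1
Smallest max regret = 10.4 → II.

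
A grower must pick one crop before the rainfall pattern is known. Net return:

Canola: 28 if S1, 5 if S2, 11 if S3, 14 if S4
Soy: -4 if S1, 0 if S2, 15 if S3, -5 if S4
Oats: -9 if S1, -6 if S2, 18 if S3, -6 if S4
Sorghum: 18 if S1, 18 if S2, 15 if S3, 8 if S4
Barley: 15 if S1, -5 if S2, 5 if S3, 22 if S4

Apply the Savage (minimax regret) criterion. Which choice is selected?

Column bests: S1=28, S2=18, S3=18, S4=22.
Canola regrets: 0, 13, 7, 8 → max 13
Soy regrets: 32, 18, 3, 27 → max 32
Oats regrets: 37, 24, 0, 28 → max 37
Sorghum regrets: 10, 0, 3, 14 → max 14
Barley regrets: 13, 23, 13, 0 → max 23
Smallest max regret = 13 → Canola.

Canola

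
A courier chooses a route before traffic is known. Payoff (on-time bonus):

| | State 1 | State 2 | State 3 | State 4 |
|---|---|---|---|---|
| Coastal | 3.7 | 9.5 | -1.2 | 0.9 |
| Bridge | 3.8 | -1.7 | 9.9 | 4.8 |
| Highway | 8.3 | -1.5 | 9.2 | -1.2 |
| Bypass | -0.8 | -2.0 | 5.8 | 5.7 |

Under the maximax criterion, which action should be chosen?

Row maxima: Coastal=9.5, Bridge=9.9, Highway=9.2, Bypass=5.8
Best best-case = 9.9 → Bridge.

Bridge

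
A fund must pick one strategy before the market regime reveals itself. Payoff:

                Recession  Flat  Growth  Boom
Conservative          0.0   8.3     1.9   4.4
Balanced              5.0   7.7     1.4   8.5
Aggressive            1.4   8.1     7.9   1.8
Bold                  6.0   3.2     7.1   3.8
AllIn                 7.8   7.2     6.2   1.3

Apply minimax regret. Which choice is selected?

Column bests: Recession=7.8, Flat=8.3, Growth=7.9, Boom=8.5.
Conservative regrets: 7.8, 0.0, 6.0, 4.1 → max 7.8
Balanced regrets: 2.8, 0.6, 6.5, 0.0 → max 6.5
Aggressive regrets: 6.4, 0.2, 0.0, 6.7 → max 6.7
Bold regrets: 1.8, 5.1, 0.8, 4.7 → max 5.1
AllIn regrets: 0.0, 1.1, 1.7, 7.2 → max 7.2
Smallest max regret = 5.1 → Bold.

Bold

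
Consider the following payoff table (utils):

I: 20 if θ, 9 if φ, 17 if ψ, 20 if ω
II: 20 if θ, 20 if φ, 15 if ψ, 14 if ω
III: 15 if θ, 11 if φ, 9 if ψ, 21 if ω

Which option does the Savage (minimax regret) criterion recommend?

II

Column bests: θ=20, φ=20, ψ=17, ω=21.
I regrets: 0, 11, 0, 1 → max 11
II regrets: 0, 0, 2, 7 → max 7
III regrets: 5, 9, 8, 0 → max 9
Smallest max regret = 7 → II.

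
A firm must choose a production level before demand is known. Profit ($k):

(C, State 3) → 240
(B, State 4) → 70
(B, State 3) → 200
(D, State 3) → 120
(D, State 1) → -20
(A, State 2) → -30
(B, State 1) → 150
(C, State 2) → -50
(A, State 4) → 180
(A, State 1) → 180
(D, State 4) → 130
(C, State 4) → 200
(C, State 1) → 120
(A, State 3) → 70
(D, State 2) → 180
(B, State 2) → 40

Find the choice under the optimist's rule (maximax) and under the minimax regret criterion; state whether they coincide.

Row maxima: A=180, B=200, C=240, D=180
Best best-case = 240 → C.
Column bests: State 1=180, State 2=180, State 3=240, State 4=200.
A regrets: 0, 210, 170, 20 → max 210
B regrets: 30, 140, 40, 130 → max 140
C regrets: 60, 230, 0, 0 → max 230
D regrets: 200, 0, 120, 70 → max 200
Smallest max regret = 140 → B.

maximax → C; minimax regret → B (disagree)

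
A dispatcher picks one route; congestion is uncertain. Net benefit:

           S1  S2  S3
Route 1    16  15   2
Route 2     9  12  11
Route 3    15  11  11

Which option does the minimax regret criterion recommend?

Column bests: S1=16, S2=15, S3=11.
Route 1 regrets: 0, 0, 9 → max 9
Route 2 regrets: 7, 3, 0 → max 7
Route 3 regrets: 1, 4, 0 → max 4
Smallest max regret = 4 → Route 3.

Route 3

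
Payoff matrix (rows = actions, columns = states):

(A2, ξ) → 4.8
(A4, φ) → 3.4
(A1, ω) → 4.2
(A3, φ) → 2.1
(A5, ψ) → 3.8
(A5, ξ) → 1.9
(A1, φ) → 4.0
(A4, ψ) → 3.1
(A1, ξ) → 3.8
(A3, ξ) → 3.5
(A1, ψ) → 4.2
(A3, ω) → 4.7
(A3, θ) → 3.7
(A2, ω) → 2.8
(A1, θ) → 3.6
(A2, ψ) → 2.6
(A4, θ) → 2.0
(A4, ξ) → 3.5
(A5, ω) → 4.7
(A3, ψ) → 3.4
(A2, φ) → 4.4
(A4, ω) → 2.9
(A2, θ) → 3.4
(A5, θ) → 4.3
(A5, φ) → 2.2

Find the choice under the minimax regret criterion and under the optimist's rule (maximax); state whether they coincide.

minimax regret → A1; maximax → A2 (disagree)

Column bests: θ=4.3, φ=4.4, ψ=4.2, ω=4.7, ξ=4.8.
A1 regrets: 0.7, 0.4, 0.0, 0.5, 1.0 → max 1.0
A2 regrets: 0.9, 0.0, 1.6, 1.9, 0.0 → max 1.9
A3 regrets: 0.6, 2.3, 0.8, 0.0, 1.3 → max 2.3
A4 regrets: 2.3, 1.0, 1.1, 1.8, 1.3 → max 2.3
A5 regrets: 0.0, 2.2, 0.4, 0.0, 2.9 → max 2.9
Smallest max regret = 1.0 → A1.
Row maxima: A1=4.2, A2=4.8, A3=4.7, A4=3.5, A5=4.7
Best best-case = 4.8 → A2.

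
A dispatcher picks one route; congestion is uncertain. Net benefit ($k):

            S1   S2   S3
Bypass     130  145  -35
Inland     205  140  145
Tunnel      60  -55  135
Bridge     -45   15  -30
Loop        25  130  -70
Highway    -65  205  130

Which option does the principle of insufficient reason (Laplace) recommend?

Row averages: Bypass=80, Inland=490/3, Tunnel=140/3, Bridge=-20, Loop=85/3, Highway=90
Highest average = 490/3 → Inland.

Inland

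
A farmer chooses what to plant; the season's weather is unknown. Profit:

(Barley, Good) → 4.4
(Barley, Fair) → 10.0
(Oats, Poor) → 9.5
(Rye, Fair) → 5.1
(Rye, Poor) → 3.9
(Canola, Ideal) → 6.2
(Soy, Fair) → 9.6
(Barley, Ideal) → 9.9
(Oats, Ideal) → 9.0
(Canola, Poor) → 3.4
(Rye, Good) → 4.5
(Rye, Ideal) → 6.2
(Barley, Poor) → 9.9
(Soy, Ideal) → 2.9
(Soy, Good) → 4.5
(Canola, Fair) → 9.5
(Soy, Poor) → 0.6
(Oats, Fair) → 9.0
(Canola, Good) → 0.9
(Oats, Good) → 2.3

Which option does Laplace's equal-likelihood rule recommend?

Row averages: Oats=7.45, Canola=5, Barley=8.55, Rye=4.925, Soy=4.4
Highest average = 8.55 → Barley.

Barley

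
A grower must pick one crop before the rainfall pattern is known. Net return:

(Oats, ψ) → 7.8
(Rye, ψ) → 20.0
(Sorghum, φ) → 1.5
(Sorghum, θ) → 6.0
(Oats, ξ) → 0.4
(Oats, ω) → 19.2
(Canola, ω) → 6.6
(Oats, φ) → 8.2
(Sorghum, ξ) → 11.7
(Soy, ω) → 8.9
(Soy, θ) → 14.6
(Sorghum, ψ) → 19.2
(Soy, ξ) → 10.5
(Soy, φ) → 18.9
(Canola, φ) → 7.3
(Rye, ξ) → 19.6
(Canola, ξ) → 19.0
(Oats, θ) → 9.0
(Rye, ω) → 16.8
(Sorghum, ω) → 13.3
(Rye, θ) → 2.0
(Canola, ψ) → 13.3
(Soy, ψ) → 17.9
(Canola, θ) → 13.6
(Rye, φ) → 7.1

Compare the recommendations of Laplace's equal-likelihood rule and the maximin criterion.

laplace → Soy; maximin → Soy (agree)

Row averages: Rye=13.1, Canola=11.96, Oats=8.92, Sorghum=10.34, Soy=14.16
Highest average = 14.16 → Soy.
Row minima: Rye=2.0, Canola=6.6, Oats=0.4, Sorghum=1.5, Soy=8.9
Best worst-case = 8.9 → Soy.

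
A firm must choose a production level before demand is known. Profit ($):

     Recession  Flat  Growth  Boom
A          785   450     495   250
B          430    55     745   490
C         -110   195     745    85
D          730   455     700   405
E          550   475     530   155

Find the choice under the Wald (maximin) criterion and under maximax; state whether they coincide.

maximin → D; maximax → A (disagree)

Row minima: A=250, B=55, C=-110, D=405, E=155
Best worst-case = 405 → D.
Row maxima: A=785, B=745, C=745, D=730, E=550
Best best-case = 785 → A.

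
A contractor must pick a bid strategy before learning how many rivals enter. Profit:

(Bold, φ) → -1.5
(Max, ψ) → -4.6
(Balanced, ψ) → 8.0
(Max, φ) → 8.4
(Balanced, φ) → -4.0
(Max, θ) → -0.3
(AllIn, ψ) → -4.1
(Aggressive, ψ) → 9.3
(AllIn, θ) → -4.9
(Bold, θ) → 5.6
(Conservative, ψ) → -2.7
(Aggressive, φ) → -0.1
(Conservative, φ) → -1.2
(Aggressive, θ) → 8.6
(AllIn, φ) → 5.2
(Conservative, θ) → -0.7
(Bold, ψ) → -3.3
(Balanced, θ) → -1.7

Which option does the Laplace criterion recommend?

Row averages: Conservative=-23/15, Balanced=23/30, Aggressive=89/15, Bold=4/15, AllIn=-19/15, Max=7/6
Highest average = 89/15 → Aggressive.

Aggressive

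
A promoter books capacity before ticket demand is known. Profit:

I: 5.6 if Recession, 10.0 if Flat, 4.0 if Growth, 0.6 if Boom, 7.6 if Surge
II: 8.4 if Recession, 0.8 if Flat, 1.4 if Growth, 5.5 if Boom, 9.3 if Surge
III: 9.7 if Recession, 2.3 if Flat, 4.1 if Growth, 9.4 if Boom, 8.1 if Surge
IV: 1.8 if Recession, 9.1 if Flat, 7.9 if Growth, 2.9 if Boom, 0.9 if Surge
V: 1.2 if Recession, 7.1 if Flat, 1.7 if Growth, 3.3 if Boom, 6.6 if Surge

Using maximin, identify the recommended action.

Row minima: I=0.6, II=0.8, III=2.3, IV=0.9, V=1.2
Best worst-case = 2.3 → III.

III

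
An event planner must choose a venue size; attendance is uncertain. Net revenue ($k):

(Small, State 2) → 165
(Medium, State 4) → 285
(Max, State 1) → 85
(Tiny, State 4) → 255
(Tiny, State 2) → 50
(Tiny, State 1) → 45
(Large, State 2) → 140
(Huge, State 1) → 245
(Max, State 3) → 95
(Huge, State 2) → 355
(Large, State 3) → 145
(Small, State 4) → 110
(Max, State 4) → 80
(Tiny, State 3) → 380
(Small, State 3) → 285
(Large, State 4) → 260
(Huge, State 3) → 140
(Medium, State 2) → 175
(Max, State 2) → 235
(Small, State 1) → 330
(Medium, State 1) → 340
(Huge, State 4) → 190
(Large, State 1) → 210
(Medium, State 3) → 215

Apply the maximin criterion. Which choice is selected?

Medium

Row minima: Tiny=45, Small=110, Medium=175, Large=140, Huge=140, Max=80
Best worst-case = 175 → Medium.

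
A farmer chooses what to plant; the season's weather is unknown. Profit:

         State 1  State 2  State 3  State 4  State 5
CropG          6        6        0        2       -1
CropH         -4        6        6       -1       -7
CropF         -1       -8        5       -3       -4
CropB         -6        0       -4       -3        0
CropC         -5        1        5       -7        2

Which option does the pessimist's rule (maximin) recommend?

CropG

Row minima: CropG=-1, CropH=-7, CropF=-8, CropB=-6, CropC=-7
Best worst-case = -1 → CropG.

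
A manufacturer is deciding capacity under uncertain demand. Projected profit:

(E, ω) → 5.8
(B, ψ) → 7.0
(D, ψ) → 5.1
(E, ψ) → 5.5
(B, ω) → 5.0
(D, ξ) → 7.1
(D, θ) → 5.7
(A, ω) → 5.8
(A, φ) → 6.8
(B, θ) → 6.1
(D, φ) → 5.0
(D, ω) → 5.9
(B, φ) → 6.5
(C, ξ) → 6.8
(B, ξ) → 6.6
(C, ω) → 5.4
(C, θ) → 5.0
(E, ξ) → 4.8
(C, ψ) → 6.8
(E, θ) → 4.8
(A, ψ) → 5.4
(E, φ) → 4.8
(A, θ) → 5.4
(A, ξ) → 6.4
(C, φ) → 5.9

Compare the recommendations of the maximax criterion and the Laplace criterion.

maximax → D; laplace → B (disagree)

Row maxima: A=6.8, B=7.0, C=6.8, D=7.1, E=5.8
Best best-case = 7.1 → D.
Row averages: A=5.96, B=6.24, C=5.98, D=5.76, E=5.14
Highest average = 6.24 → B.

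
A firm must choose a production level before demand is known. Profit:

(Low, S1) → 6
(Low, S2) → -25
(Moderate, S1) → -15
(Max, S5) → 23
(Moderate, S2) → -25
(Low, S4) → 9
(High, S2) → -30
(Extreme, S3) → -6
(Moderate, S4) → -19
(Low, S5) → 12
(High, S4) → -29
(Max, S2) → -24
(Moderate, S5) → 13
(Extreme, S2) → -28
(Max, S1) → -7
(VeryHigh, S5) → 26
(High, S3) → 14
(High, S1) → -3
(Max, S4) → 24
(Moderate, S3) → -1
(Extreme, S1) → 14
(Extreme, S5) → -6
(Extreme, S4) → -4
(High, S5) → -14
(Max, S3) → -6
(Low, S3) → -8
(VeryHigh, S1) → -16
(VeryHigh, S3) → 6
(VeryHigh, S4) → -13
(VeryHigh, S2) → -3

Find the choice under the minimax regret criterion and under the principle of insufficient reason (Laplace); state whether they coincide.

minimax regret → Max; laplace → Max (agree)

Column bests: S1=14, S2=-3, S3=14, S4=24, S5=26.
Low regrets: 8, 22, 22, 15, 14 → max 22
Moderate regrets: 29, 22, 15, 43, 13 → max 43
High regrets: 17, 27, 0, 53, 40 → max 53
VeryHigh regrets: 30, 0, 8, 37, 0 → max 37
Extreme regrets: 0, 25, 20, 28, 32 → max 32
Max regrets: 21, 21, 20, 0, 3 → max 21
Smallest max regret = 21 → Max.
Row averages: Low=-1.2, Moderate=-9.4, High=-12.4, VeryHigh=0, Extreme=-6, Max=2
Highest average = 2 → Max.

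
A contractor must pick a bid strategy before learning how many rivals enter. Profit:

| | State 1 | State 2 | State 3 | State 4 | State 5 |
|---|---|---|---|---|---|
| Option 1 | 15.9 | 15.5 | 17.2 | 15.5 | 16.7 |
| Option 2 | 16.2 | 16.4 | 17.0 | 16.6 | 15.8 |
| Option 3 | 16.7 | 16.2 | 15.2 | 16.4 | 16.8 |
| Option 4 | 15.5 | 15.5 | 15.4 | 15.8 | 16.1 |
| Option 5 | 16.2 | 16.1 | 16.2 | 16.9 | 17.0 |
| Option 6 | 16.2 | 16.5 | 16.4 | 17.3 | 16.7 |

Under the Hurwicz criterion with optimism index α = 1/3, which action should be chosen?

Option 1: 1/3·17.2 + 2/3·15.5 = 241/15
Option 2: 1/3·17.0 + 2/3·15.8 = 16.2
Option 3: 1/3·16.8 + 2/3·15.2 = 236/15
Option 4: 1/3·16.1 + 2/3·15.4 = 469/30
Option 5: 1/3·17.0 + 2/3·16.1 = 16.4
Option 6: 1/3·17.3 + 2/3·16.2 = 497/30
Highest Hurwicz score = 497/30 → Option 6.

Option 6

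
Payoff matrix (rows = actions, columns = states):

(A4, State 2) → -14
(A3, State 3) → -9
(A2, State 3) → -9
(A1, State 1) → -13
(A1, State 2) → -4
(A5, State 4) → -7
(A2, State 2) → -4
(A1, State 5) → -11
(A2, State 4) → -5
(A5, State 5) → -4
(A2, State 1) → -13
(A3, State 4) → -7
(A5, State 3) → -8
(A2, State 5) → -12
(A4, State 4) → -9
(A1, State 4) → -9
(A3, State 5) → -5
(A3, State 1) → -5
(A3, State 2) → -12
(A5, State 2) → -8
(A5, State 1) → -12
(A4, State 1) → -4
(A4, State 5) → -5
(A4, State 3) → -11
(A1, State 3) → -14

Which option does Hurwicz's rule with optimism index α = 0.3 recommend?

A1: 0.3·(-4) + 0.7·(-14) = -11
A2: 0.3·(-4) + 0.7·(-13) = -10.3
A3: 0.3·(-5) + 0.7·(-12) = -9.9
A4: 0.3·(-4) + 0.7·(-14) = -11
A5: 0.3·(-4) + 0.7·(-12) = -9.6
Highest Hurwicz score = -9.6 → A5.

A5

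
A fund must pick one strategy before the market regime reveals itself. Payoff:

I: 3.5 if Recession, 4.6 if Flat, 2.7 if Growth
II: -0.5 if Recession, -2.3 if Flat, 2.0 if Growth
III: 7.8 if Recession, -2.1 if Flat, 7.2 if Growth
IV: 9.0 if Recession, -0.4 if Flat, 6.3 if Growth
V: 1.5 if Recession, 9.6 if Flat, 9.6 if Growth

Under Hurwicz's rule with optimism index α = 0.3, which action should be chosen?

I: 0.3·4.6 + 0.7·2.7 = 3.27
II: 0.3·2.0 + 0.7·(-2.3) = -1.01
III: 0.3·7.8 + 0.7·(-2.1) = 0.87
IV: 0.3·9.0 + 0.7·(-0.4) = 2.42
V: 0.3·9.6 + 0.7·1.5 = 3.93
Highest Hurwicz score = 3.93 → V.

V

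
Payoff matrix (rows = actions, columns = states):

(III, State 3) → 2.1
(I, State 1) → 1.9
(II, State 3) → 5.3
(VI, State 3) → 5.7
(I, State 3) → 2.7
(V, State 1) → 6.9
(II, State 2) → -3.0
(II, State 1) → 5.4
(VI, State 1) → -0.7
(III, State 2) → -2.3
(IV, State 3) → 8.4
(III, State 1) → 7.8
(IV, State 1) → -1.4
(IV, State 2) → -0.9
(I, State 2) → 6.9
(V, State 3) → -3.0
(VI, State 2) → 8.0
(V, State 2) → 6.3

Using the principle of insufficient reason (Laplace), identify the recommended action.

Row averages: I=23/6, II=77/30, III=38/15, IV=61/30, V=3.4, VI=13/3
Highest average = 13/3 → VI.

VI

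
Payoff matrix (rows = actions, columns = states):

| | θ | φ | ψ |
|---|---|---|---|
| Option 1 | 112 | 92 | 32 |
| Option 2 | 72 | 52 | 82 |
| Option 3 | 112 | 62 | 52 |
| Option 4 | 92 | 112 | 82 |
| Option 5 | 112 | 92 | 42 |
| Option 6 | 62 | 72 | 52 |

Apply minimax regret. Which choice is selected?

Column bests: θ=112, φ=112, ψ=82.
Option 1 regrets: 0, 20, 50 → max 50
Option 2 regrets: 40, 60, 0 → max 60
Option 3 regrets: 0, 50, 30 → max 50
Option 4 regrets: 20, 0, 0 → max 20
Option 5 regrets: 0, 20, 40 → max 40
Option 6 regrets: 50, 40, 30 → max 50
Smallest max regret = 20 → Option 4.

Option 4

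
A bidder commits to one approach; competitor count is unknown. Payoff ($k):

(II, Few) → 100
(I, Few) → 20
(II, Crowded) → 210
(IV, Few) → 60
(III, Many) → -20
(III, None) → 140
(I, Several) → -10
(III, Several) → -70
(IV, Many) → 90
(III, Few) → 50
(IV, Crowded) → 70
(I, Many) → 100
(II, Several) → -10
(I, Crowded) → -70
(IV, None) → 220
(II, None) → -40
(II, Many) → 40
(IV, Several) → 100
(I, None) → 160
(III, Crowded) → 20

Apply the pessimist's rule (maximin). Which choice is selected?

Row minima: I=-70, II=-40, III=-70, IV=60
Best worst-case = 60 → IV.

IV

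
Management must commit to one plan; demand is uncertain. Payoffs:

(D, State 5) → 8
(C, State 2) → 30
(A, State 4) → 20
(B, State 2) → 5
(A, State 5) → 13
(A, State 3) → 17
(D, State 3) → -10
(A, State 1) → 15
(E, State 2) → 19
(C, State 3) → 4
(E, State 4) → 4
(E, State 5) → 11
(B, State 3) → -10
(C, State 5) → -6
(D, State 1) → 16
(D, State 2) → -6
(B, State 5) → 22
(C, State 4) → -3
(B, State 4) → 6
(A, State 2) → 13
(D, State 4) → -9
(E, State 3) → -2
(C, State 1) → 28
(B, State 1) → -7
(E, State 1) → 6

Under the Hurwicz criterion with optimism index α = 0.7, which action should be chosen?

C

A: 0.7·20 + 0.3·13 = 17.9
B: 0.7·22 + 0.3·(-10) = 12.4
C: 0.7·30 + 0.3·(-6) = 19.2
D: 0.7·16 + 0.3·(-10) = 8.2
E: 0.7·19 + 0.3·(-2) = 12.7
Highest Hurwicz score = 19.2 → C.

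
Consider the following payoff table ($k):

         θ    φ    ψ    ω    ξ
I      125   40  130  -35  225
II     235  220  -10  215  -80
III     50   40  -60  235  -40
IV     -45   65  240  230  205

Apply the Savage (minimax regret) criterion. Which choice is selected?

I

Column bests: θ=235, φ=220, ψ=240, ω=235, ξ=225.
I regrets: 110, 180, 110, 270, 0 → max 270
II regrets: 0, 0, 250, 20, 305 → max 305
III regrets: 185, 180, 300, 0, 265 → max 300
IV regrets: 280, 155, 0, 5, 20 → max 280
Smallest max regret = 270 → I.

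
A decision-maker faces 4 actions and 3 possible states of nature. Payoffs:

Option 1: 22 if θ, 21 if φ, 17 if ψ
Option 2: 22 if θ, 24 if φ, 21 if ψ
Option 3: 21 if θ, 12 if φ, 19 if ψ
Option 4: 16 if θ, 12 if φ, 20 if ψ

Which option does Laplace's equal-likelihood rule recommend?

Option 2

Row averages: Option 1=20, Option 2=67/3, Option 3=52/3, Option 4=16
Highest average = 67/3 → Option 2.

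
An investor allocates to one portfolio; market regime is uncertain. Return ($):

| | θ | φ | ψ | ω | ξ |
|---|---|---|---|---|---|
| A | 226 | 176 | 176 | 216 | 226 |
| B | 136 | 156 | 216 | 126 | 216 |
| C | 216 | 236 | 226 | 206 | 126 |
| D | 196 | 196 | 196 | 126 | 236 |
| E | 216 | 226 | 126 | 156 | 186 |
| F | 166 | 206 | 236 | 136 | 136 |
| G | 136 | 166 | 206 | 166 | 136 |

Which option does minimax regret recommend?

A

Column bests: θ=226, φ=236, ψ=236, ω=216, ξ=236.
A regrets: 0, 60, 60, 0, 10 → max 60
B regrets: 90, 80, 20, 90, 20 → max 90
C regrets: 10, 0, 10, 10, 110 → max 110
D regrets: 30, 40, 40, 90, 0 → max 90
E regrets: 10, 10, 110, 60, 50 → max 110
F regrets: 60, 30, 0, 80, 100 → max 100
G regrets: 90, 70, 30, 50, 100 → max 100
Smallest max regret = 60 → A.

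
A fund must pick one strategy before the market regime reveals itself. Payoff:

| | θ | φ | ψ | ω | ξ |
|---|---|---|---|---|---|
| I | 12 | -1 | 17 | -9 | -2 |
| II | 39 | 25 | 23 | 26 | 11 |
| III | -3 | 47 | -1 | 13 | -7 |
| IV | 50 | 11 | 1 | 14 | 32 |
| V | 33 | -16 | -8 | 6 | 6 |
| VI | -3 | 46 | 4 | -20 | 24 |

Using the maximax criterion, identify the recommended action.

Row maxima: I=17, II=39, III=47, IV=50, V=33, VI=46
Best best-case = 50 → IV.

IV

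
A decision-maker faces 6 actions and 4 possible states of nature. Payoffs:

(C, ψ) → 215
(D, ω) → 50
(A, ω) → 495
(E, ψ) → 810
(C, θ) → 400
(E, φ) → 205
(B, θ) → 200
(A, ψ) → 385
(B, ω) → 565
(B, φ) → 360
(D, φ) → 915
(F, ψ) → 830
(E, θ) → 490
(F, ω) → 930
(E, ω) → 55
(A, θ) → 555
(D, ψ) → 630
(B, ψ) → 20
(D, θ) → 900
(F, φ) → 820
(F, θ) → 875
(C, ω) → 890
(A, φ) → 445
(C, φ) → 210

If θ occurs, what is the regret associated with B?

700

Best payoff under θ is 900.
Regret = 900 − 200 = 700.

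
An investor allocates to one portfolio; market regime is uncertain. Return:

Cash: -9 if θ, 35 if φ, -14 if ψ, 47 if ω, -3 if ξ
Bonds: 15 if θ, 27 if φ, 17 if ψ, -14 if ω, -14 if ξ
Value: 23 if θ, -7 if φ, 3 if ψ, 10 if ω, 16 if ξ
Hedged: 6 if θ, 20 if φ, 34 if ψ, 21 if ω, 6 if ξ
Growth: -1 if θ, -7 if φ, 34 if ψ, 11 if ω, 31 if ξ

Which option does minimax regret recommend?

Column bests: θ=23, φ=35, ψ=34, ω=47, ξ=31.
Cash regrets: 32, 0, 48, 0, 34 → max 48
Bonds regrets: 8, 8, 17, 61, 45 → max 61
Value regrets: 0, 42, 31, 37, 15 → max 42
Hedged regrets: 17, 15, 0, 26, 25 → max 26
Growth regrets: 24, 42, 0, 36, 0 → max 42
Smallest max regret = 26 → Hedged.

Hedged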